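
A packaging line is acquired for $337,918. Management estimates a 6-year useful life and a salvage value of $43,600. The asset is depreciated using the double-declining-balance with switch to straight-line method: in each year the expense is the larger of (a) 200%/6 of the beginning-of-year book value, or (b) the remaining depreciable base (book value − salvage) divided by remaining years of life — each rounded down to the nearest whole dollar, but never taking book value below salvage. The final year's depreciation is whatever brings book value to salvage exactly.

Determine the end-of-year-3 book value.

Depreciable base = $337,918 − $43,600 = $294,318.
Year 1: DB = ⌊$337,918 × 200%/6⌋ = $112,639; SL = ⌊$294,318/6⌋ = $49,053 → take DB $112,639. Book value $225,279.
Year 2: DB = ⌊$225,279 × 200%/6⌋ = $75,093; SL = ⌊$181,679/5⌋ = $36,335 → take DB $75,093. Book value $150,186.
Year 3: DB = ⌊$150,186 × 200%/6⌋ = $50,062; SL = ⌊$106,586/4⌋ = $26,646 → take DB $50,062. Book value $100,124.

$100,124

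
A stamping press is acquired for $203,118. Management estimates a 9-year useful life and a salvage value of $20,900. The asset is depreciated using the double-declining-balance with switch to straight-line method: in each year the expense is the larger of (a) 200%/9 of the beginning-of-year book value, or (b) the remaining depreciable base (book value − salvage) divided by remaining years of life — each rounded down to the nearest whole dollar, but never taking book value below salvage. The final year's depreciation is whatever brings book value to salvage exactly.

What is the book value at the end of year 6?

Depreciable base = $203,118 − $20,900 = $182,218.
Year 1: DB = ⌊$203,118 × 200%/9⌋ = $45,137; SL = ⌊$182,218/9⌋ = $20,246 → take DB $45,137. Book value $157,981.
Year 2: DB = ⌊$157,981 × 200%/9⌋ = $35,106; SL = ⌊$137,081/8⌋ = $17,135 → take DB $35,106. Book value $122,875.
Year 3: DB = ⌊$122,875 × 200%/9⌋ = $27,305; SL = ⌊$101,975/7⌋ = $14,567 → take DB $27,305. Book value $95,570.
Year 4: DB = ⌊$95,570 × 200%/9⌋ = $21,237; SL = ⌊$74,670/6⌋ = $12,445 → take DB $21,237. Book value $74,333.
Year 5: DB = ⌊$74,333 × 200%/9⌋ = $16,518; SL = ⌊$53,433/5⌋ = $10,686 → take DB $16,518. Book value $57,815.
Year 6: DB = ⌊$57,815 × 200%/9⌋ = $12,847; SL = ⌊$36,915/4⌋ = $9,228 → take DB $12,847. Book value $44,968.

$44,968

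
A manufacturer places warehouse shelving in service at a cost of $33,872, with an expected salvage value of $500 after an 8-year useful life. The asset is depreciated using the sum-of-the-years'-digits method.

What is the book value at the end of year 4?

$9,770

Depreciable base = $33,872 − $500 = $33,372.
Sum of the years' digits = 8+7+6+5+4+3+2+1 = 36.
Year 1: $33,372 × 8/36 = $7,416. Book value $26,456.
Year 2: $33,372 × 7/36 = $6,489. Book value $19,967.
Year 3: $33,372 × 6/36 = $5,562. Book value $14,405.
Year 4: $33,372 × 5/36 = $4,635. Book value $9,770.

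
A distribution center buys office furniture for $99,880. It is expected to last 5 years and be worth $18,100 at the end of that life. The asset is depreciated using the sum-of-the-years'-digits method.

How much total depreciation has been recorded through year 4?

$76,328

Depreciable base = $99,880 − $18,100 = $81,780.
Sum of the years' digits = 5+4+3+2+1 = 15.
Year 1: $81,780 × 5/15 = $27,260. Book value $72,620.
Year 2: $81,780 × 4/15 = $21,808. Book value $50,812.
Year 3: $81,780 × 3/15 = $16,356. Book value $34,456.
Year 4: $81,780 × 2/15 = $10,904. Book value $23,552.
Accumulated through year 4 = $99,880 − $23,552 = $76,328.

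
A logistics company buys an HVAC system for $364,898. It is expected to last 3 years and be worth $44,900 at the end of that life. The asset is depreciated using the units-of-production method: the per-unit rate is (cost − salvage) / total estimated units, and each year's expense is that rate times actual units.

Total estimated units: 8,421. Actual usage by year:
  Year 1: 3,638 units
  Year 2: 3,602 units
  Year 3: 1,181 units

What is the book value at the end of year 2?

$89,778

Depreciable base = $364,898 − $44,900 = $319,998.
Rate = $319,998 / 8,421 units = $38 per unit.
Year 1: 3,638 × $38 = $138,244. Book value $226,654.
Year 2: 3,602 × $38 = $136,876. Book value $89,778.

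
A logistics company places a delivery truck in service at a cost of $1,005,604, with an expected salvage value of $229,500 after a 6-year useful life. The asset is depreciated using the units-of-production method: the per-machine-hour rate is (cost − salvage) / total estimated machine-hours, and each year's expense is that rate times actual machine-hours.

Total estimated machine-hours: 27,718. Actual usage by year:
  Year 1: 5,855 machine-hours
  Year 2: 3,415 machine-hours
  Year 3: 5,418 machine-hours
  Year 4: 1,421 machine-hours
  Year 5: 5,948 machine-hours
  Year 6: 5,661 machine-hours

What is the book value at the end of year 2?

Depreciable base = $1,005,604 − $229,500 = $776,104.
Rate = $776,104 / 27,718 machine-hours = $28 per machine-hour.
Year 1: 5,855 × $28 = $163,940. Book value $841,664.
Year 2: 3,415 × $28 = $95,620. Book value $746,044.

$746,044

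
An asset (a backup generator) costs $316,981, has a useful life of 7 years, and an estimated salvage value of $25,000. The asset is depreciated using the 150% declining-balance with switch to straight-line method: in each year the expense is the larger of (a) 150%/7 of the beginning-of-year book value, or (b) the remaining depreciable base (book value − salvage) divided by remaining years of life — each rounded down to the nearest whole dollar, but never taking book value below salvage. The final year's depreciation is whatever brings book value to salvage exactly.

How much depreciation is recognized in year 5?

Depreciable base = $316,981 − $25,000 = $291,981.
Year 1: DB = ⌊$316,981 × 150%/7⌋ = $67,924; SL = ⌊$291,981/7⌋ = $41,711 → take DB $67,924. Book value $249,057.
Year 2: DB = ⌊$249,057 × 150%/7⌋ = $53,369; SL = ⌊$224,057/6⌋ = $37,342 → take DB $53,369. Book value $195,688.
Year 3: DB = ⌊$195,688 × 150%/7⌋ = $41,933; SL = ⌊$170,688/5⌋ = $34,137 → take DB $41,933. Book value $153,755.
Year 4: DB = ⌊$153,755 × 150%/7⌋ = $32,947; SL = ⌊$128,755/4⌋ = $32,188 → take DB $32,947. Book value $120,808.
Year 5: DB = ⌊$120,808 × 150%/7⌋ = $25,887; SL = ⌊$95,808/3⌋ = $31,936 → take SL $31,936. Book value $88,872.

$31,936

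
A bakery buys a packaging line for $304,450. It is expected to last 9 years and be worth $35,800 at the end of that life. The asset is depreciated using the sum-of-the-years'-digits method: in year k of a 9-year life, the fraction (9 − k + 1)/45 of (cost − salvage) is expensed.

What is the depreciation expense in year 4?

Depreciable base = $304,450 − $35,800 = $268,650.
Sum of the years' digits = 9+8+7+6+5+4+3+2+1 = 45.
Year 1: $268,650 × 9/45 = $53,730. Book value $250,720.
Year 2: $268,650 × 8/45 = $47,760. Book value $202,960.
Year 3: $268,650 × 7/45 = $41,790. Book value $161,170.
Year 4: $268,650 × 6/45 = $35,820. Book value $125,350.

$35,820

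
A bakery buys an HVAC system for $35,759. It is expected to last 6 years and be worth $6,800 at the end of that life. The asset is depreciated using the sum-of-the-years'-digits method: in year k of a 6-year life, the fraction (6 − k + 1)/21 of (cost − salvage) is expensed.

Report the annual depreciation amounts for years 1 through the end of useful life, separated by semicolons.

Depreciable base = $35,759 − $6,800 = $28,959.
Sum of the years' digits = 6+5+4+3+2+1 = 21.
Year 1: $28,959 × 6/21 = $8,274. Book value $27,485.
Year 2: $28,959 × 5/21 = $6,895. Book value $20,590.
Year 3: $28,959 × 4/21 = $5,516. Book value $15,074.
Year 4: $28,959 × 3/21 = $4,137. Book value $10,937.
Year 5: $28,959 × 2/21 = $2,758. Book value $8,179.
Year 6: $28,959 × 1/21 = $1,379. Book value $6,800.

$8,274; $6,895; $5,516; $4,137; $2,758; $1,379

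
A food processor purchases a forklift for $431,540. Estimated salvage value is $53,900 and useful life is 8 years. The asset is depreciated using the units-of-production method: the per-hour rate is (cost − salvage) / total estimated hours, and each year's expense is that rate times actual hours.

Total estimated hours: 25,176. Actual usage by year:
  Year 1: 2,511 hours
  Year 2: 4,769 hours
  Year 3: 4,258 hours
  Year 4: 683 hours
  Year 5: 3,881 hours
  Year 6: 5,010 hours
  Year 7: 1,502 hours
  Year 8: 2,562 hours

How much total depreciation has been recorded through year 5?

Depreciable base = $431,540 − $53,900 = $377,640.
Rate = $377,640 / 25,176 hours = $15 per hour.
Year 1: 2,511 × $15 = $37,665. Book value $393,875.
Year 2: 4,769 × $15 = $71,535. Book value $322,340.
Year 3: 4,258 × $15 = $63,870. Book value $258,470.
Year 4: 683 × $15 = $10,245. Book value $248,225.
Year 5: 3,881 × $15 = $58,215. Book value $190,010.
Accumulated through year 5 = $431,540 − $190,010 = $241,530.

$241,530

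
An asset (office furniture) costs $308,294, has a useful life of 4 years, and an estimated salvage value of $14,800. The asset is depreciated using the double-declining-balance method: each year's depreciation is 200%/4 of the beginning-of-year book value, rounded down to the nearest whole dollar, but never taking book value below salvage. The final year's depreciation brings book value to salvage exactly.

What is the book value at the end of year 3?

$38,537

Depreciable base = $308,294 − $14,800 = $293,494.
Year 1: ⌊$308,294 × 200%/4⌋ = $154,147. Book value $154,147.
Year 2: ⌊$154,147 × 200%/4⌋ = $77,073. Book value $77,074.
Year 3: ⌊$77,074 × 200%/4⌋ = $38,537. Book value $38,537.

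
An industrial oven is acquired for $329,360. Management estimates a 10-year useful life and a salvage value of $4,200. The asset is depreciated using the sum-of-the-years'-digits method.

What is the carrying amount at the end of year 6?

$63,320

Depreciable base = $329,360 − $4,200 = $325,160.
Sum of the years' digits = 10+9+8+7+6+5+4+3+2+1 = 55.
Year 1: $325,160 × 10/55 = $59,120. Book value $270,240.
Year 2: $325,160 × 9/55 = $53,208. Book value $217,032.
Year 3: $325,160 × 8/55 = $47,296. Book value $169,736.
Year 4: $325,160 × 7/55 = $41,384. Book value $128,352.
Year 5: $325,160 × 6/55 = $35,472. Book value $92,880.
Year 6: $325,160 × 5/55 = $29,560. Book value $63,320.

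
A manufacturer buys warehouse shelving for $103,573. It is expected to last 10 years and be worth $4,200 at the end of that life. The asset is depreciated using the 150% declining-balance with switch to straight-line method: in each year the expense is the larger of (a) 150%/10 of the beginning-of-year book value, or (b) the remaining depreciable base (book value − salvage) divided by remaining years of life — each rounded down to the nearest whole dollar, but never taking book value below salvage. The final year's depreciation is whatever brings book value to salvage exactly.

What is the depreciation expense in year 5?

$8,311

Depreciable base = $103,573 − $4,200 = $99,373.
Year 1: DB = ⌊$103,573 × 150%/10⌋ = $15,535; SL = ⌊$99,373/10⌋ = $9,937 → take DB $15,535. Book value $88,038.
Year 2: DB = ⌊$88,038 × 150%/10⌋ = $13,205; SL = ⌊$83,838/9⌋ = $9,315 → take DB $13,205. Book value $74,833.
Year 3: DB = ⌊$74,833 × 150%/10⌋ = $11,224; SL = ⌊$70,633/8⌋ = $8,829 → take DB $11,224. Book value $63,609.
Year 4: DB = ⌊$63,609 × 150%/10⌋ = $9,541; SL = ⌊$59,409/7⌋ = $8,487 → take DB $9,541. Book value $54,068.
Year 5: DB = ⌊$54,068 × 150%/10⌋ = $8,110; SL = ⌊$49,868/6⌋ = $8,311 → take SL $8,311. Book value $45,757.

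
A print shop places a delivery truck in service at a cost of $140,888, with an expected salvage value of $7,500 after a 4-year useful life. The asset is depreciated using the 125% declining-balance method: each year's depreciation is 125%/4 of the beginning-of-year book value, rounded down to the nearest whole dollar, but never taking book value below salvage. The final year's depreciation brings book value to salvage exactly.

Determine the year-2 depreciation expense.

Depreciable base = $140,888 − $7,500 = $133,388.
Year 1: ⌊$140,888 × 125%/4⌋ = $44,027. Book value $96,861.
Year 2: ⌊$96,861 × 125%/4⌋ = $30,269. Book value $66,592.

$30,269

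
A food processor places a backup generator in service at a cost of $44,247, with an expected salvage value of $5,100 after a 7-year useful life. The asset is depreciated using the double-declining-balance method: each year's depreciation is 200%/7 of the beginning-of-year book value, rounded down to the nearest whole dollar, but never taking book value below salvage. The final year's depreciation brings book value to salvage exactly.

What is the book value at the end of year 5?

$8,228

Depreciable base = $44,247 − $5,100 = $39,147.
Year 1: ⌊$44,247 × 200%/7⌋ = $12,642. Book value $31,605.
Year 2: ⌊$31,605 × 200%/7⌋ = $9,030. Book value $22,575.
Year 3: ⌊$22,575 × 200%/7⌋ = $6,450. Book value $16,125.
Year 4: ⌊$16,125 × 200%/7⌋ = $4,607. Book value $11,518.
Year 5: ⌊$11,518 × 200%/7⌋ = $3,290. Book value $8,228.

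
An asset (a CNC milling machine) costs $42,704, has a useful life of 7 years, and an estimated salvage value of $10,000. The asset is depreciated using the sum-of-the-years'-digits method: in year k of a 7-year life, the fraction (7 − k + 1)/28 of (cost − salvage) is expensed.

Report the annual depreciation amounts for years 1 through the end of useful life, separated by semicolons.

Depreciable base = $42,704 − $10,000 = $32,704.
Sum of the years' digits = 7+6+5+4+3+2+1 = 28.
Year 1: $32,704 × 7/28 = $8,176. Book value $34,528.
Year 2: $32,704 × 6/28 = $7,008. Book value $27,520.
Year 3: $32,704 × 5/28 = $5,840. Book value $21,680.
Year 4: $32,704 × 4/28 = $4,672. Book value $17,008.
Year 5: $32,704 × 3/28 = $3,504. Book value $13,504.
Year 6: $32,704 × 2/28 = $2,336. Book value $11,168.
Year 7: $32,704 × 1/28 = $1,168. Book value $10,000.

$8,176; $7,008; $5,840; $4,672; $3,504; $2,336; $1,168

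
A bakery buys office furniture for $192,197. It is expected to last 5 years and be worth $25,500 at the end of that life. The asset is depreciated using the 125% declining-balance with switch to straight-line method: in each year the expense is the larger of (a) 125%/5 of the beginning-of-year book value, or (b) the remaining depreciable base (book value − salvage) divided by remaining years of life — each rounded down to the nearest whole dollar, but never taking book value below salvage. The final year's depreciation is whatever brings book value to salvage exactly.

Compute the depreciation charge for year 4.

$27,537

Depreciable base = $192,197 − $25,500 = $166,697.
Year 1: DB = ⌊$192,197 × 125%/5⌋ = $48,049; SL = ⌊$166,697/5⌋ = $33,339 → take DB $48,049. Book value $144,148.
Year 2: DB = ⌊$144,148 × 125%/5⌋ = $36,037; SL = ⌊$118,648/4⌋ = $29,662 → take DB $36,037. Book value $108,111.
Year 3: DB = ⌊$108,111 × 125%/5⌋ = $27,027; SL = ⌊$82,611/3⌋ = $27,537 → take SL $27,537. Book value $80,574.
Year 4: DB = ⌊$80,574 × 125%/5⌋ = $20,143; SL = ⌊$55,074/2⌋ = $27,537 → take SL $27,537. Book value $53,037.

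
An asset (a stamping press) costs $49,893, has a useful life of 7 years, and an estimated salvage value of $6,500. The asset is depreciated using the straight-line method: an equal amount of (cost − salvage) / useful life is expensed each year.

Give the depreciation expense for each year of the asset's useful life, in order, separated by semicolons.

Depreciable base = $49,893 − $6,500 = $43,393.
Annual expense = $43,393 / 7 = $6,199.
End of year 1: book value $43,694.
End of year 2: book value $37,495.
End of year 3: book value $31,296.
End of year 4: book value $25,097.
End of year 5: book value $18,898.
End of year 6: book value $12,699.
End of year 7: book value $6,500.

$6,199; $6,199; $6,199; $6,199; $6,199; $6,199; $6,199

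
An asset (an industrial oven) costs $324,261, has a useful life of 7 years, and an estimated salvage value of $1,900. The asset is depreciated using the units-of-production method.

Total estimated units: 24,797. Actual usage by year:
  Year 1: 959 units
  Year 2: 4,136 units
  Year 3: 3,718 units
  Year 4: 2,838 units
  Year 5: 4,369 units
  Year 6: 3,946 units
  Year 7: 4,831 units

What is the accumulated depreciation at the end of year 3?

Depreciable base = $324,261 − $1,900 = $322,361.
Rate = $322,361 / 24,797 units = $13 per unit.
Year 1: 959 × $13 = $12,467. Book value $311,794.
Year 2: 4,136 × $13 = $53,768. Book value $258,026.
Year 3: 3,718 × $13 = $48,334. Book value $209,692.
Accumulated through year 3 = $324,261 − $209,692 = $114,569.

$114,569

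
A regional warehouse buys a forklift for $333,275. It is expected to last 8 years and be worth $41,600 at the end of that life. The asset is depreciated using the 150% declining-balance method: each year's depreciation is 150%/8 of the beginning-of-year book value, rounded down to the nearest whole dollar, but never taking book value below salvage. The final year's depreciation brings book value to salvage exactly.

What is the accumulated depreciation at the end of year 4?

Depreciable base = $333,275 − $41,600 = $291,675.
Year 1: ⌊$333,275 × 150%/8⌋ = $62,489. Book value $270,786.
Year 2: ⌊$270,786 × 150%/8⌋ = $50,772. Book value $220,014.
Year 3: ⌊$220,014 × 150%/8⌋ = $41,252. Book value $178,762.
Year 4: ⌊$178,762 × 150%/8⌋ = $33,517. Book value $145,245.
Accumulated through year 4 = $333,275 − $145,245 = $188,030.

$188,030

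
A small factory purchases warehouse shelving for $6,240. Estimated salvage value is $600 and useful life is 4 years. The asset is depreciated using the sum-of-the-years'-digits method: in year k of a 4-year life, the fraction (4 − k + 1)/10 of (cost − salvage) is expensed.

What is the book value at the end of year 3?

$1,164

Depreciable base = $6,240 − $600 = $5,640.
Sum of the years' digits = 4+3+2+1 = 10.
Year 1: $5,640 × 4/10 = $2,256. Book value $3,984.
Year 2: $5,640 × 3/10 = $1,692. Book value $2,292.
Year 3: $5,640 × 2/10 = $1,128. Book value $1,164.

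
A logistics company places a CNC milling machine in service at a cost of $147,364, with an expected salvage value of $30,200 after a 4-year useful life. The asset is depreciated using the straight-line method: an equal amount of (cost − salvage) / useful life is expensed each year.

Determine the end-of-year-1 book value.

Depreciable base = $147,364 − $30,200 = $117,164.
Annual expense = $117,164 / 4 = $29,291.
End of year 1: book value $118,073.

$118,073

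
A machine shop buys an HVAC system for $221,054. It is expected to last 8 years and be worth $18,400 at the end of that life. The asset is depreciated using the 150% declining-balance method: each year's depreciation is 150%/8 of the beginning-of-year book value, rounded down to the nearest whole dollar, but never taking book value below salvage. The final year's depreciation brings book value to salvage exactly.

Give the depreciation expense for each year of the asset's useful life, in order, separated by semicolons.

Depreciable base = $221,054 − $18,400 = $202,654.
Year 1: ⌊$221,054 × 150%/8⌋ = $41,447. Book value $179,607.
Year 2: ⌊$179,607 × 150%/8⌋ = $33,676. Book value $145,931.
Year 3: ⌊$145,931 × 150%/8⌋ = $27,362. Book value $118,569.
Year 4: ⌊$118,569 × 150%/8⌋ = $22,231. Book value $96,338.
Year 5: ⌊$96,338 × 150%/8⌋ = $18,063. Book value $78,275.
Year 6: ⌊$78,275 × 150%/8⌋ = $14,676. Book value $63,599.
Year 7: ⌊$63,599 × 150%/8⌋ = $11,924. Book value $51,675.
Year 8 (final): $51,675 − $18,400 = $33,275. Book value $18,400.

$41,447; $33,676; $27,362; $22,231; $18,063; $14,676; $11,924; $33,275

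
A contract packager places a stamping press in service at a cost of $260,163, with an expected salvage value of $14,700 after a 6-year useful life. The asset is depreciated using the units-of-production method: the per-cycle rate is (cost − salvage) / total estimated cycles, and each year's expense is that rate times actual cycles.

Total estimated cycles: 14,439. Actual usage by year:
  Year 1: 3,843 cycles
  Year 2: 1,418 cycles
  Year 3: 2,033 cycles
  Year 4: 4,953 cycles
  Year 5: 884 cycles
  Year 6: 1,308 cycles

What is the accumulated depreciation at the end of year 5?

$223,227

Depreciable base = $260,163 − $14,700 = $245,463.
Rate = $245,463 / 14,439 cycles = $17 per cycle.
Year 1: 3,843 × $17 = $65,331. Book value $194,832.
Year 2: 1,418 × $17 = $24,106. Book value $170,726.
Year 3: 2,033 × $17 = $34,561. Book value $136,165.
Year 4: 4,953 × $17 = $84,201. Book value $51,964.
Year 5: 884 × $17 = $15,028. Book value $36,936.
Accumulated through year 5 = $260,163 − $36,936 = $223,227.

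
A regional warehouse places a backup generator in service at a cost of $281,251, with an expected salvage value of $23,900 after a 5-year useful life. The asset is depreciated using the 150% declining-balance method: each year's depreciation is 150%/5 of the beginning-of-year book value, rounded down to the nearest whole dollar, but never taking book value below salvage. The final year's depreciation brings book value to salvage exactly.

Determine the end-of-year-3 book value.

$96,470

Depreciable base = $281,251 − $23,900 = $257,351.
Year 1: ⌊$281,251 × 150%/5⌋ = $84,375. Book value $196,876.
Year 2: ⌊$196,876 × 150%/5⌋ = $59,062. Book value $137,814.
Year 3: ⌊$137,814 × 150%/5⌋ = $41,344. Book value $96,470.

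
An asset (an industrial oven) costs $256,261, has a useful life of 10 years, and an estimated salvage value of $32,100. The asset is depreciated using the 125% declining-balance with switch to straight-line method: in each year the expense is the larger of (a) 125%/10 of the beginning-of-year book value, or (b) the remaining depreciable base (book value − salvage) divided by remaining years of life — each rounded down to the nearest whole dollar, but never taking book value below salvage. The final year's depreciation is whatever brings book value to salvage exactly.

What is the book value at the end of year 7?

Depreciable base = $256,261 − $32,100 = $224,161.
Year 1: DB = ⌊$256,261 × 125%/10⌋ = $32,032; SL = ⌊$224,161/10⌋ = $22,416 → take DB $32,032. Book value $224,229.
Year 2: DB = ⌊$224,229 × 125%/10⌋ = $28,028; SL = ⌊$192,129/9⌋ = $21,347 → take DB $28,028. Book value $196,201.
Year 3: DB = ⌊$196,201 × 125%/10⌋ = $24,525; SL = ⌊$164,101/8⌋ = $20,512 → take DB $24,525. Book value $171,676.
Year 4: DB = ⌊$171,676 × 125%/10⌋ = $21,459; SL = ⌊$139,576/7⌋ = $19,939 → take DB $21,459. Book value $150,217.
Year 5: DB = ⌊$150,217 × 125%/10⌋ = $18,777; SL = ⌊$118,117/6⌋ = $19,686 → take SL $19,686. Book value $130,531.
Year 6: DB = ⌊$130,531 × 125%/10⌋ = $16,316; SL = ⌊$98,431/5⌋ = $19,686 → take SL $19,686. Book value $110,845.
Year 7: DB = ⌊$110,845 × 125%/10⌋ = $13,855; SL = ⌊$78,745/4⌋ = $19,686 → take SL $19,686. Book value $91,159.

$91,159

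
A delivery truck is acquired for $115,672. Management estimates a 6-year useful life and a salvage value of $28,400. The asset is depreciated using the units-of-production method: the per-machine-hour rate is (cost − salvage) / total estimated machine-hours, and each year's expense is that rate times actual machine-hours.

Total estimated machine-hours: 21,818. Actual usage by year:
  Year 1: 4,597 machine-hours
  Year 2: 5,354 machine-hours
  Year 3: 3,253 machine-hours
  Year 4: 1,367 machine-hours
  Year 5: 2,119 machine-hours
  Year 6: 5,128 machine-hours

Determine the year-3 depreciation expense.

Depreciable base = $115,672 − $28,400 = $87,272.
Rate = $87,272 / 21,818 machine-hours = $4 per machine-hour.
Year 1: 4,597 × $4 = $18,388. Book value $97,284.
Year 2: 5,354 × $4 = $21,416. Book value $75,868.
Year 3: 3,253 × $4 = $13,012. Book value $62,856.

$13,012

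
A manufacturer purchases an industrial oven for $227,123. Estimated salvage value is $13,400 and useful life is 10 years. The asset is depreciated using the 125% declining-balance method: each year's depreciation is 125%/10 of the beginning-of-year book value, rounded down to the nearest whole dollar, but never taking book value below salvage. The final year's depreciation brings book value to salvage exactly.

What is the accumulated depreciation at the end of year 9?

$158,834

Depreciable base = $227,123 − $13,400 = $213,723.
Year 1: ⌊$227,123 × 125%/10⌋ = $28,390. Book value $198,733.
Year 2: ⌊$198,733 × 125%/10⌋ = $24,841. Book value $173,892.
Year 3: ⌊$173,892 × 125%/10⌋ = $21,736. Book value $152,156.
Year 4: ⌊$152,156 × 125%/10⌋ = $19,019. Book value $133,137.
Year 5: ⌊$133,137 × 125%/10⌋ = $16,642. Book value $116,495.
Year 6: ⌊$116,495 × 125%/10⌋ = $14,561. Book value $101,934.
Year 7: ⌊$101,934 × 125%/10⌋ = $12,741. Book value $89,193.
Year 8: ⌊$89,193 × 125%/10⌋ = $11,149. Book value $78,044.
Year 9: ⌊$78,044 × 125%/10⌋ = $9,755. Book value $68,289.
Accumulated through year 9 = $227,123 − $68,289 = $158,834.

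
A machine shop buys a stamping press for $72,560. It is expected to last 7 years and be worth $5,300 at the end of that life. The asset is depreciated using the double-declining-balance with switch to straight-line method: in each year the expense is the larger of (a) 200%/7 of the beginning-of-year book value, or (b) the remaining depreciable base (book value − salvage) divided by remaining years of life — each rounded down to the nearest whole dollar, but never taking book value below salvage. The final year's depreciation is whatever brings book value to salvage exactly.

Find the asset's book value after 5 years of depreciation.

$13,493

Depreciable base = $72,560 − $5,300 = $67,260.
Year 1: DB = ⌊$72,560 × 200%/7⌋ = $20,731; SL = ⌊$67,260/7⌋ = $9,608 → take DB $20,731. Book value $51,829.
Year 2: DB = ⌊$51,829 × 200%/7⌋ = $14,808; SL = ⌊$46,529/6⌋ = $7,754 → take DB $14,808. Book value $37,021.
Year 3: DB = ⌊$37,021 × 200%/7⌋ = $10,577; SL = ⌊$31,721/5⌋ = $6,344 → take DB $10,577. Book value $26,444.
Year 4: DB = ⌊$26,444 × 200%/7⌋ = $7,555; SL = ⌊$21,144/4⌋ = $5,286 → take DB $7,555. Book value $18,889.
Year 5: DB = ⌊$18,889 × 200%/7⌋ = $5,396; SL = ⌊$13,589/3⌋ = $4,529 → take DB $5,396. Book value $13,493.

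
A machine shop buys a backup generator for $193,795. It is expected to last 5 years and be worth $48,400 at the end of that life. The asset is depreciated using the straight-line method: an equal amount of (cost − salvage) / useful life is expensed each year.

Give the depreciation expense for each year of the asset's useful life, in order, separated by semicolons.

$29,079; $29,079; $29,079; $29,079; $29,079

Depreciable base = $193,795 − $48,400 = $145,395.
Annual expense = $145,395 / 5 = $29,079.
End of year 1: book value $164,716.
End of year 2: book value $135,637.
End of year 3: book value $106,558.
End of year 4: book value $77,479.
End of year 5: book value $48,400.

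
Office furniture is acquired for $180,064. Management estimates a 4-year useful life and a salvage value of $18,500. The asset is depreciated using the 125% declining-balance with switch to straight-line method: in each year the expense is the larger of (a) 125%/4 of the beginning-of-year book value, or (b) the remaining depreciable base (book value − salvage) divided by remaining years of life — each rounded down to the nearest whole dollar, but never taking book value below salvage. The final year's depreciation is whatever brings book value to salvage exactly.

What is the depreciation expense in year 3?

$33,304

Depreciable base = $180,064 − $18,500 = $161,564.
Year 1: DB = ⌊$180,064 × 125%/4⌋ = $56,270; SL = ⌊$161,564/4⌋ = $40,391 → take DB $56,270. Book value $123,794.
Year 2: DB = ⌊$123,794 × 125%/4⌋ = $38,685; SL = ⌊$105,294/3⌋ = $35,098 → take DB $38,685. Book value $85,109.
Year 3: DB = ⌊$85,109 × 125%/4⌋ = $26,596; SL = ⌊$66,609/2⌋ = $33,304 → take SL $33,304. Book value $51,805.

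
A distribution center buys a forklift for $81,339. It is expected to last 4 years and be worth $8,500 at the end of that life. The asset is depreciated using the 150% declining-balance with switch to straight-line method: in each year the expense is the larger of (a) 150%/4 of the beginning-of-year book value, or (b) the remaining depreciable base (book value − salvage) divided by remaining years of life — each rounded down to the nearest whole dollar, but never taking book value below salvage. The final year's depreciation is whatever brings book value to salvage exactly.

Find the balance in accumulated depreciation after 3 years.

Depreciable base = $81,339 − $8,500 = $72,839.
Year 1: DB = ⌊$81,339 × 150%/4⌋ = $30,502; SL = ⌊$72,839/4⌋ = $18,209 → take DB $30,502. Book value $50,837.
Year 2: DB = ⌊$50,837 × 150%/4⌋ = $19,063; SL = ⌊$42,337/3⌋ = $14,112 → take DB $19,063. Book value $31,774.
Year 3: DB = ⌊$31,774 × 150%/4⌋ = $11,915; SL = ⌊$23,274/2⌋ = $11,637 → take DB $11,915. Book value $19,859.
Accumulated through year 3 = $81,339 − $19,859 = $61,480.

$61,480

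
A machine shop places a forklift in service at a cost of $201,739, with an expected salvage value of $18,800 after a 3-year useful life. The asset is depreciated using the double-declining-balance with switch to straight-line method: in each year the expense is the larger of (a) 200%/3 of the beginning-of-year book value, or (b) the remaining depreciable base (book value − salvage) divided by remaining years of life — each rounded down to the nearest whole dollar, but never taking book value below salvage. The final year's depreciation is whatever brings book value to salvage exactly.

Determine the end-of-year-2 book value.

$22,416

Depreciable base = $201,739 − $18,800 = $182,939.
Year 1: DB = ⌊$201,739 × 200%/3⌋ = $134,492; SL = ⌊$182,939/3⌋ = $60,979 → take DB $134,492. Book value $67,247.
Year 2: DB = ⌊$67,247 × 200%/3⌋ = $44,831; SL = ⌊$48,447/2⌋ = $24,223 → take DB $44,831. Book value $22,416.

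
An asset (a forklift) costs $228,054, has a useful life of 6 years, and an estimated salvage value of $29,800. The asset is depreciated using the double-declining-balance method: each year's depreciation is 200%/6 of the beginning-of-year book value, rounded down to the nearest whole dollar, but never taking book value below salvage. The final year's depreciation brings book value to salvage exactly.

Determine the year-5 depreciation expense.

Depreciable base = $228,054 − $29,800 = $198,254.
Year 1: ⌊$228,054 × 200%/6⌋ = $76,018. Book value $152,036.
Year 2: ⌊$152,036 × 200%/6⌋ = $50,678. Book value $101,358.
Year 3: ⌊$101,358 × 200%/6⌋ = $33,786. Book value $67,572.
Year 4: ⌊$67,572 × 200%/6⌋ = $22,524. Book value $45,048.
Year 5: ⌊$45,048 × 200%/6⌋ = $15,016. Book value $30,032.

$15,016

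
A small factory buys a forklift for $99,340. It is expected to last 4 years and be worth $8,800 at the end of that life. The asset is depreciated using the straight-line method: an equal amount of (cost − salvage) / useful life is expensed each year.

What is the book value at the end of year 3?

Depreciable base = $99,340 − $8,800 = $90,540.
Annual expense = $90,540 / 4 = $22,635.
End of year 1: book value $76,705.
End of year 2: book value $54,070.
End of year 3: book value $31,435.

$31,435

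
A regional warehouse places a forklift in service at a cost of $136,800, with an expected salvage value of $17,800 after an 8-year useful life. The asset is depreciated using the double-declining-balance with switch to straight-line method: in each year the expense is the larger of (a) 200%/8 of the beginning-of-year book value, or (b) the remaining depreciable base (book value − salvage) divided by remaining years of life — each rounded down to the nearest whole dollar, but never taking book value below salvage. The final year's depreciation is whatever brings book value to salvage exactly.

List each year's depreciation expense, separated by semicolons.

$34,200; $25,650; $19,237; $14,428; $10,821; $8,116; $6,087; $461

Depreciable base = $136,800 − $17,800 = $119,000.
Year 1: DB = ⌊$136,800 × 200%/8⌋ = $34,200; SL = ⌊$119,000/8⌋ = $14,875 → take DB $34,200. Book value $102,600.
Year 2: DB = ⌊$102,600 × 200%/8⌋ = $25,650; SL = ⌊$84,800/7⌋ = $12,114 → take DB $25,650. Book value $76,950.
Year 3: DB = ⌊$76,950 × 200%/8⌋ = $19,237; SL = ⌊$59,150/6⌋ = $9,858 → take DB $19,237. Book value $57,713.
Year 4: DB = ⌊$57,713 × 200%/8⌋ = $14,428; SL = ⌊$39,913/5⌋ = $7,982 → take DB $14,428. Book value $43,285.
Year 5: DB = ⌊$43,285 × 200%/8⌋ = $10,821; SL = ⌊$25,485/4⌋ = $6,371 → take DB $10,821. Book value $32,464.
Year 6: DB = ⌊$32,464 × 200%/8⌋ = $8,116; SL = ⌊$14,664/3⌋ = $4,888 → take DB $8,116. Book value $24,348.
Year 7: DB = ⌊$24,348 × 200%/8⌋ = $6,087; SL = ⌊$6,548/2⌋ = $3,274 → take DB $6,087. Book value $18,261.
Year 8 (final): $18,261 − $17,800 = $461. Book value $17,800.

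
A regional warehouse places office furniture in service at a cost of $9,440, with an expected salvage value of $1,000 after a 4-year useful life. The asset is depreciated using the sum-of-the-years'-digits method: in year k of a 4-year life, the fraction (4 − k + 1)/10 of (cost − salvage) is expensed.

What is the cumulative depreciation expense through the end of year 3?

$7,596

Depreciable base = $9,440 − $1,000 = $8,440.
Sum of the years' digits = 4+3+2+1 = 10.
Year 1: $8,440 × 4/10 = $3,376. Book value $6,064.
Year 2: $8,440 × 3/10 = $2,532. Book value $3,532.
Year 3: $8,440 × 2/10 = $1,688. Book value $1,844.
Accumulated through year 3 = $9,440 − $1,844 = $7,596.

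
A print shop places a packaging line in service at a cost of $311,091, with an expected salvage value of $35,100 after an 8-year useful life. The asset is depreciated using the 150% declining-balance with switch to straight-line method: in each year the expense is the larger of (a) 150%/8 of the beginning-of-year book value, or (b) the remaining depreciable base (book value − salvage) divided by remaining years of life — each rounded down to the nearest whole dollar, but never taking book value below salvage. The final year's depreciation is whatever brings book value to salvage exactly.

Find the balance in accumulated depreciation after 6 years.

Depreciable base = $311,091 − $35,100 = $275,991.
Year 1: DB = ⌊$311,091 × 150%/8⌋ = $58,329; SL = ⌊$275,991/8⌋ = $34,498 → take DB $58,329. Book value $252,762.
Year 2: DB = ⌊$252,762 × 150%/8⌋ = $47,392; SL = ⌊$217,662/7⌋ = $31,094 → take DB $47,392. Book value $205,370.
Year 3: DB = ⌊$205,370 × 150%/8⌋ = $38,506; SL = ⌊$170,270/6⌋ = $28,378 → take DB $38,506. Book value $166,864.
Year 4: DB = ⌊$166,864 × 150%/8⌋ = $31,287; SL = ⌊$131,764/5⌋ = $26,352 → take DB $31,287. Book value $135,577.
Year 5: DB = ⌊$135,577 × 150%/8⌋ = $25,420; SL = ⌊$100,477/4⌋ = $25,119 → take DB $25,420. Book value $110,157.
Year 6: DB = ⌊$110,157 × 150%/8⌋ = $20,654; SL = ⌊$75,057/3⌋ = $25,019 → take SL $25,019. Book value $85,138.
Accumulated through year 6 = $311,091 − $85,138 = $225,953.

$225,953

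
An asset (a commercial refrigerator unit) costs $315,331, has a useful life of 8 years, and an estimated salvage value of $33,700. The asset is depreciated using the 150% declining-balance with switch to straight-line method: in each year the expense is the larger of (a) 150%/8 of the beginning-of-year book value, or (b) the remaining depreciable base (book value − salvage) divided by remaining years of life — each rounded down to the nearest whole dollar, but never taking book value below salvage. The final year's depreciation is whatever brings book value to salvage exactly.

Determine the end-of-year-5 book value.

Depreciable base = $315,331 − $33,700 = $281,631.
Year 1: DB = ⌊$315,331 × 150%/8⌋ = $59,124; SL = ⌊$281,631/8⌋ = $35,203 → take DB $59,124. Book value $256,207.
Year 2: DB = ⌊$256,207 × 150%/8⌋ = $48,038; SL = ⌊$222,507/7⌋ = $31,786 → take DB $48,038. Book value $208,169.
Year 3: DB = ⌊$208,169 × 150%/8⌋ = $39,031; SL = ⌊$174,469/6⌋ = $29,078 → take DB $39,031. Book value $169,138.
Year 4: DB = ⌊$169,138 × 150%/8⌋ = $31,713; SL = ⌊$135,438/5⌋ = $27,087 → take DB $31,713. Book value $137,425.
Year 5: DB = ⌊$137,425 × 150%/8⌋ = $25,767; SL = ⌊$103,725/4⌋ = $25,931 → take SL $25,931. Book value $111,494.

$111,494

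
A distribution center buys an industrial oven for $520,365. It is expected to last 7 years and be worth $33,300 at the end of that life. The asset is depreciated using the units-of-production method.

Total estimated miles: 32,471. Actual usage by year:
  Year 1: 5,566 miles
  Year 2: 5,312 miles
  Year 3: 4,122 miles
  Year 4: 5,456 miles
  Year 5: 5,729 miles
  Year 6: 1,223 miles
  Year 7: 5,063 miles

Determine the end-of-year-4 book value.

Depreciable base = $520,365 − $33,300 = $487,065.
Rate = $487,065 / 32,471 miles = $15 per mile.
Year 1: 5,566 × $15 = $83,490. Book value $436,875.
Year 2: 5,312 × $15 = $79,680. Book value $357,195.
Year 3: 4,122 × $15 = $61,830. Book value $295,365.
Year 4: 5,456 × $15 = $81,840. Book value $213,525.

$213,525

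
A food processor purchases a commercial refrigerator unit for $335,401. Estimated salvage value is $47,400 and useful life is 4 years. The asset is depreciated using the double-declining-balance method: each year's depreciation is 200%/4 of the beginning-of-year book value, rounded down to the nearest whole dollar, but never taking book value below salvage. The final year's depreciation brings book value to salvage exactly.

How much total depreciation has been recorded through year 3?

$288,001

Depreciable base = $335,401 − $47,400 = $288,001.
Year 1: ⌊$335,401 × 200%/4⌋ = $167,700. Book value $167,701.
Year 2: ⌊$167,701 × 200%/4⌋ = $83,850. Book value $83,851.
Year 3: ⌊$83,851 × 200%/4⌋ = $41,925, capped at $36,451. Book value $47,400.
Accumulated through year 3 = $335,401 − $47,400 = $288,001.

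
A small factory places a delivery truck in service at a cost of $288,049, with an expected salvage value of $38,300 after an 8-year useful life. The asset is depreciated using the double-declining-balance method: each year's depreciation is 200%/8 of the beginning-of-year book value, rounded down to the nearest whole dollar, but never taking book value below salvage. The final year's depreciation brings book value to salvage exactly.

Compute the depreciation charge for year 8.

Depreciable base = $288,049 − $38,300 = $249,749.
Year 1: ⌊$288,049 × 200%/8⌋ = $72,012. Book value $216,037.
Year 2: ⌊$216,037 × 200%/8⌋ = $54,009. Book value $162,028.
Year 3: ⌊$162,028 × 200%/8⌋ = $40,507. Book value $121,521.
Year 4: ⌊$121,521 × 200%/8⌋ = $30,380. Book value $91,141.
Year 5: ⌊$91,141 × 200%/8⌋ = $22,785. Book value $68,356.
Year 6: ⌊$68,356 × 200%/8⌋ = $17,089. Book value $51,267.
Year 7: ⌊$51,267 × 200%/8⌋ = $12,816. Book value $38,451.
Year 8 (final): $38,451 − $38,300 = $151. Book value $38,300.

$151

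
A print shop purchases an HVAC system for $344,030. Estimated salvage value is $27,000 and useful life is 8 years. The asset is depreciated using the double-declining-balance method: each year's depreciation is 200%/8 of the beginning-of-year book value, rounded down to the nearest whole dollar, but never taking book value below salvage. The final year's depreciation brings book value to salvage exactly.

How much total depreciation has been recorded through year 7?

Depreciable base = $344,030 − $27,000 = $317,030.
Year 1: ⌊$344,030 × 200%/8⌋ = $86,007. Book value $258,023.
Year 2: ⌊$258,023 × 200%/8⌋ = $64,505. Book value $193,518.
Year 3: ⌊$193,518 × 200%/8⌋ = $48,379. Book value $145,139.
Year 4: ⌊$145,139 × 200%/8⌋ = $36,284. Book value $108,855.
Year 5: ⌊$108,855 × 200%/8⌋ = $27,213. Book value $81,642.
Year 6: ⌊$81,642 × 200%/8⌋ = $20,410. Book value $61,232.
Year 7: ⌊$61,232 × 200%/8⌋ = $15,308. Book value $45,924.
Accumulated through year 7 = $344,030 − $45,924 = $298,106.

$298,106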